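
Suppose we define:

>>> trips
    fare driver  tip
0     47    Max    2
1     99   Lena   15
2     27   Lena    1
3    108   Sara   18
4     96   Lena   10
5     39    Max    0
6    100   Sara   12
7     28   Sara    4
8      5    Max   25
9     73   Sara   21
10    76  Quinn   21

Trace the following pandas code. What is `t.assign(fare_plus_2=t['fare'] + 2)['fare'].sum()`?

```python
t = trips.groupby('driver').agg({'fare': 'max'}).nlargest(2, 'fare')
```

group by driver, max of fare:
        fare
driver      
Lena      99
Max       47
Quinn     76
Sara     108
take 2 rows with largest fare:
        fare
driver      
Sara     108
Lena      99
add column fare_plus_2 = t['fare'] + 2:
        fare  fare_plus_2
driver                   
Sara     108          110
Lena      99          101
So sum() = 207.

207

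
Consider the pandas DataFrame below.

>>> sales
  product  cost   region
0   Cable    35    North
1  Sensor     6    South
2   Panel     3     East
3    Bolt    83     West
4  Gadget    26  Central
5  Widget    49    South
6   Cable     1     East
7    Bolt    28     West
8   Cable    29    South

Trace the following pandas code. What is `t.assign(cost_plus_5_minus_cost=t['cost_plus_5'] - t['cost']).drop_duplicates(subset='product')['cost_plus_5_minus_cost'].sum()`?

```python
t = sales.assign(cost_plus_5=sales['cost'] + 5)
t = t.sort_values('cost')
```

30

add column cost_plus_5 = sales['cost'] + 5:
  product  cost   region  cost_plus_5
0   Cable    35    North           40
1  Sensor     6    South           11
2   Panel     3     East            8
3    Bolt    83     West           88
4  Gadget    26  Central           31
5  Widget    49    South           54
6   Cable     1     East            6
7    Bolt    28     West           33
8   Cable    29    South           34
sort by cost:
  product  cost   region  cost_plus_5
6   Cable     1     East            6
2   Panel     3     East            8
1  Sensor     6    South           11
4  Gadget    26  Central           31
7    Bolt    28     West           33
8   Cable    29    South           34
0   Cable    35    North           40
5  Widget    49    South           54
3    Bolt    83     West           88
add column cost_plus_5_minus_cost = t['cost_plus_5'] - t['cost']:
  product  cost   region  cost_plus_5  cost_plus_5_minus_cost
6   Cable     1     East            6                       5
2   Panel     3     East            8                       5
1  Sensor     6    South           11                       5
4  Gadget    26  Central           31                       5
7    Bolt    28     West           33                       5
8   Cable    29    South           34                       5
0   Cable    35    North           40                       5
5  Widget    49    South           54                       5
3    Bolt    83     West           88                       5
drop duplicate product (keep=first):
  product  cost   region  cost_plus_5  cost_plus_5_minus_cost
6   Cable     1     East            6                       5
2   Panel     3     East            8                       5
1  Sensor     6    South           11                       5
4  Gadget    26  Central           31                       5
7    Bolt    28     West           33                       5
5  Widget    49    South           54                       5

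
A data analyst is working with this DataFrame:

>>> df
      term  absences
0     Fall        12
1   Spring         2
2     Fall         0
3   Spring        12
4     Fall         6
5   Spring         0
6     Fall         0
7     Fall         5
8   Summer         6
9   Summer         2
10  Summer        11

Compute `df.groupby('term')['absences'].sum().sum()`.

group by term, sum of absences:
term
Fall      23
Spring    14
Summer    19
Name: absences, dtype: int64
sum of the resulting series → 56

56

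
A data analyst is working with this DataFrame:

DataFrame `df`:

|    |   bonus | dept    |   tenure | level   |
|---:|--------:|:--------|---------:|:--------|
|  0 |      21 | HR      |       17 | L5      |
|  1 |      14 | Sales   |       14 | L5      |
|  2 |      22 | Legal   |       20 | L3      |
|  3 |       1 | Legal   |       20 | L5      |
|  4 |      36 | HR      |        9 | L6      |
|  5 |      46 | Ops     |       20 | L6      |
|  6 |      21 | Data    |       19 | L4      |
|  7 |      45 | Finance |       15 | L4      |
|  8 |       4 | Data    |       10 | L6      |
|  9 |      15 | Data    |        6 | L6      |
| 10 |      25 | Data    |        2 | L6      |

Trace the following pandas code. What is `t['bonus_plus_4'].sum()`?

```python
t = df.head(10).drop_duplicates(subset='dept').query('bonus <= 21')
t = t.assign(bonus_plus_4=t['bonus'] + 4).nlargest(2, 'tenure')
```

take first 10 rows:
   bonus     dept  tenure level
0     21       HR      17    L5
1     14    Sales      14    L5
2     22    Legal      20    L3
3      1    Legal      20    L5
4     36       HR       9    L6
5     46      Ops      20    L6
6     21     Data      19    L4
7     45  Finance      15    L4
8      4     Data      10    L6
9     15     Data       6    L6
drop duplicate dept (keep=first):
   bonus     dept  tenure level
0     21       HR      17    L5
1     14    Sales      14    L5
2     22    Legal      20    L3
5     46      Ops      20    L6
6     21     Data      19    L4
7     45  Finance      15    L4
filter rows where bonus <= 21:
   bonus   dept  tenure level
0     21     HR      17    L5
1     14  Sales      14    L5
6     21   Data      19    L4
add column bonus_plus_4 = t['bonus'] + 4:
   bonus   dept  tenure level  bonus_plus_4
0     21     HR      17    L5            25
1     14  Sales      14    L5            18
6     21   Data      19    L4            25
take 2 rows with largest tenure:
   bonus  dept  tenure level  bonus_plus_4
6     21  Data      19    L4            25
0     21    HR      17    L5            25
Then the sum of column 'bonus_plus_4': 50

50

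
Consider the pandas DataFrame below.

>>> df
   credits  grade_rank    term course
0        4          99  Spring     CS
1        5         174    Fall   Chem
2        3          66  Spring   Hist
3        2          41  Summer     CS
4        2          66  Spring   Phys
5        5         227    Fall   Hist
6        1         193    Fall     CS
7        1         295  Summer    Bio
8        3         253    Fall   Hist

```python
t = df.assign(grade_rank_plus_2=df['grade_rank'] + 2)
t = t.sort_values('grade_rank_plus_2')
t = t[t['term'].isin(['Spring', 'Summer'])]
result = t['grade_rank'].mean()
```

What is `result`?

add column grade_rank_plus_2 = df['grade_rank'] + 2:
   credits  grade_rank    term course  grade_rank_plus_2
0        4          99  Spring     CS                101
1        5         174    Fall   Chem                176
2        3          66  Spring   Hist                 68
3        2          41  Summer     CS                 43
4        2          66  Spring   Phys                 68
5        5         227    Fall   Hist                229
6        1         193    Fall     CS                195
7        1         295  Summer    Bio                297
8        3         253    Fall   Hist                255
sort by grade_rank_plus_2:
   credits  grade_rank    term course  grade_rank_plus_2
3        2          41  Summer     CS                 43
2        3          66  Spring   Hist                 68
4        2          66  Spring   Phys                 68
0        4          99  Spring     CS                101
1        5         174    Fall   Chem                176
6        1         193    Fall     CS                195
5        5         227    Fall   Hist                229
8        3         253    Fall   Hist                255
7        1         295  Summer    Bio                297
filter rows where term in ['Spring', 'Summer']:
   credits  grade_rank    term course  grade_rank_plus_2
3        2          41  Summer     CS                 43
2        3          66  Spring   Hist                 68
4        2          66  Spring   Phys                 68
0        4          99  Spring     CS                101
7        1         295  Summer    Bio                297

113.4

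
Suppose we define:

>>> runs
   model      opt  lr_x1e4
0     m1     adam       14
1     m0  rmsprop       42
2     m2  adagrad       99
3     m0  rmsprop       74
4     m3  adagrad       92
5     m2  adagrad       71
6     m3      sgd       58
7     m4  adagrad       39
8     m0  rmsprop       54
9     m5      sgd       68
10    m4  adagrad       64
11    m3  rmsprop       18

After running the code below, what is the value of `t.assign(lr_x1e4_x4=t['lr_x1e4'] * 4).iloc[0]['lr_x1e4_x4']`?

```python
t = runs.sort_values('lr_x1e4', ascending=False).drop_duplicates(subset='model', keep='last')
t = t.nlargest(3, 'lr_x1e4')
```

284

sort by lr_x1e4 descending:
   model      opt  lr_x1e4
2     m2  adagrad       99
4     m3  adagrad       92
3     m0  rmsprop       74
5     m2  adagrad       71
9     m5      sgd       68
10    m4  adagrad       64
6     m3      sgd       58
8     m0  rmsprop       54
1     m0  rmsprop       42
7     m4  adagrad       39
11    m3  rmsprop       18
0     m1     adam       14
drop duplicate model (keep=last):
   model      opt  lr_x1e4
5     m2  adagrad       71
9     m5      sgd       68
1     m0  rmsprop       42
7     m4  adagrad       39
11    m3  rmsprop       18
0     m1     adam       14
take 3 rows with largest lr_x1e4:
  model      opt  lr_x1e4
5    m2  adagrad       71
9    m5      sgd       68
1    m0  rmsprop       42
add column lr_x1e4_x4 = t['lr_x1e4'] * 4:
  model      opt  lr_x1e4  lr_x1e4_x4
5    m2  adagrad       71         284
9    m5      sgd       68         272
1    m0  rmsprop       42         168
Then the value at position 0, column 'lr_x1e4_x4': 284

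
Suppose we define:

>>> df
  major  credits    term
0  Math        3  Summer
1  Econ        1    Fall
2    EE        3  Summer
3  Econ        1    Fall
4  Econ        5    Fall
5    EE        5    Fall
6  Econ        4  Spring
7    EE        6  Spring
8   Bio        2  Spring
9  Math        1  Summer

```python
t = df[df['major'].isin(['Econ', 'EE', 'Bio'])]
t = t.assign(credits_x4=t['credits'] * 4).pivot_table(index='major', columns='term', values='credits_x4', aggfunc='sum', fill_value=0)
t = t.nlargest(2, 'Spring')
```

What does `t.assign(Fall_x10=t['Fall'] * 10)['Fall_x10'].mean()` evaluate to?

240.0

filter rows where major in ['Econ', 'EE', 'Bio']:
  major  credits    term
1  Econ        1    Fall
2    EE        3  Summer
3  Econ        1    Fall
4  Econ        5    Fall
5    EE        5    Fall
6  Econ        4  Spring
7    EE        6  Spring
8   Bio        2  Spring
add column credits_x4 = t['credits'] * 4:
  major  credits    term  credits_x4
1  Econ        1    Fall           4
2    EE        3  Summer          12
3  Econ        1    Fall           4
4  Econ        5    Fall          20
5    EE        5    Fall          20
6  Econ        4  Spring          16
7    EE        6  Spring          24
8   Bio        2  Spring           8
pivot: rows=major, cols=term, sum(credits_x4):
term   Fall  Spring  Summer
major                      
Bio       0       8       0
EE       20      24      12
Econ     28      16       0
take 2 rows with largest Spring:
term   Fall  Spring  Summer
major                      
EE       20      24      12
Econ     28      16       0
add column Fall_x10 = t['Fall'] * 10:
term   Fall  Spring  Summer  Fall_x10
major                                
EE       20      24      12       200
Econ     28      16       0       280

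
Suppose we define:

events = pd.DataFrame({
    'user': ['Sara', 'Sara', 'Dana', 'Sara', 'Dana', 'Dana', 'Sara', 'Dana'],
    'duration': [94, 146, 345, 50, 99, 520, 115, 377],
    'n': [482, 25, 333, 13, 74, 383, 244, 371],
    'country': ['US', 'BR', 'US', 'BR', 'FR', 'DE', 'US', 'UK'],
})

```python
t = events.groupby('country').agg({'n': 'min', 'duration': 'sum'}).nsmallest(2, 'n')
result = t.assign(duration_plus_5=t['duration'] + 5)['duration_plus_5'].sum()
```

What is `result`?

305

group by country: min(n), sum(duration):
           n  duration
country               
BR        13       196
DE       383       520
FR        74        99
UK       371       377
US       244       554
take 2 rows with smallest n:
          n  duration
country              
BR       13       196
FR       74        99
add column duration_plus_5 = t['duration'] + 5:
          n  duration  duration_plus_5
country                               
BR       13       196              201
FR       74        99              104
The sum of column 'duration_plus_5' is 305.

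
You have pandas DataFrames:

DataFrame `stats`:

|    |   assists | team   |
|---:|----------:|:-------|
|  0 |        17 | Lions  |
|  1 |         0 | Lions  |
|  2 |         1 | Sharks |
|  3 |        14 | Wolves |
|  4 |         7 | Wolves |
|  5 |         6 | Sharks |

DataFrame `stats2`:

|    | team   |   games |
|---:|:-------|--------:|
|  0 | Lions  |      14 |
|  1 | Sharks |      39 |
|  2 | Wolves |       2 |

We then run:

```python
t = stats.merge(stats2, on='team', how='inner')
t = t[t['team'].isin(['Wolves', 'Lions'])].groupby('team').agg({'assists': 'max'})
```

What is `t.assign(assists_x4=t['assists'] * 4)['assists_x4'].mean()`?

merge on 'team' (how='inner') → 6 rows:
   assists    team  games
0       17   Lions     14
1        0   Lions     14
2        1  Sharks     39
3       14  Wolves      2
4        7  Wolves      2
5        6  Sharks     39
filter rows where team in ['Wolves', 'Lions']:
   assists    team  games
0       17   Lions     14
1        0   Lions     14
3       14  Wolves      2
4        7  Wolves      2
group by team, max of assists:
        assists
team           
Lions        17
Wolves       14
add column assists_x4 = t['assists'] * 4:
        assists  assists_x4
team                       
Lions        17          68
Wolves       14          56
So mean() = 62.0.

62.0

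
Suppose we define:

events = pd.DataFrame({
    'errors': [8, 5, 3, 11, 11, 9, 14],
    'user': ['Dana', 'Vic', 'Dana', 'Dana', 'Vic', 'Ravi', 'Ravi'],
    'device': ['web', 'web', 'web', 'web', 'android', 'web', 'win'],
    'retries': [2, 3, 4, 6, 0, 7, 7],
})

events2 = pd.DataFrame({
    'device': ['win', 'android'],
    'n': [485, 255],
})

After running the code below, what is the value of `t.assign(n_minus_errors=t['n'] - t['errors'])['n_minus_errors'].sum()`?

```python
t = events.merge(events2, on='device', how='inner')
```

715

merge on 'device' (how='inner') → 2 rows:
   errors  user   device  retries    n
0      11   Vic  android        0  255
1      14  Ravi      win        7  485
add column n_minus_errors = t['n'] - t['errors']:
   errors  user   device  retries    n  n_minus_errors
0      11   Vic  android        0  255             244
1      14  Ravi      win        7  485             471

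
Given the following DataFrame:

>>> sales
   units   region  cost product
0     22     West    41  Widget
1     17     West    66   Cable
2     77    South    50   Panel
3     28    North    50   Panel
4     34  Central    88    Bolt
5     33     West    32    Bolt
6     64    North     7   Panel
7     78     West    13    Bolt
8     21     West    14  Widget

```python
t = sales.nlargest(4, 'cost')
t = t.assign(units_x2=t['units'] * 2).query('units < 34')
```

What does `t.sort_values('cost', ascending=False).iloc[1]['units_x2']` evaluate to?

56

take 4 rows with largest cost:
   units   region  cost product
4     34  Central    88    Bolt
1     17     West    66   Cable
2     77    South    50   Panel
3     28    North    50   Panel
add column units_x2 = t['units'] * 2:
   units   region  cost product  units_x2
4     34  Central    88    Bolt        68
1     17     West    66   Cable        34
2     77    South    50   Panel       154
3     28    North    50   Panel        56
filter rows where units < 34:
   units region  cost product  units_x2
1     17   West    66   Cable        34
3     28  North    50   Panel        56
sort by cost descending:
   units region  cost product  units_x2
1     17   West    66   Cable        34
3     28  North    50   Panel        56
Then the value at position 1, column 'units_x2': 56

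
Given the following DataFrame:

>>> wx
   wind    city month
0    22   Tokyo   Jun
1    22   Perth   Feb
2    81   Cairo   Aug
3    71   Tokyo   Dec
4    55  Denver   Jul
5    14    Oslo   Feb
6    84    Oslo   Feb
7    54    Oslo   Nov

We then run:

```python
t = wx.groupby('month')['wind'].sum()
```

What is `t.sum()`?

403

group by month, sum of wind:
month
Aug     81
Dec     71
Feb    120
Jul     55
Jun     22
Nov     54
Name: wind, dtype: int64
Reading off the sum of the resulting series, we get 403.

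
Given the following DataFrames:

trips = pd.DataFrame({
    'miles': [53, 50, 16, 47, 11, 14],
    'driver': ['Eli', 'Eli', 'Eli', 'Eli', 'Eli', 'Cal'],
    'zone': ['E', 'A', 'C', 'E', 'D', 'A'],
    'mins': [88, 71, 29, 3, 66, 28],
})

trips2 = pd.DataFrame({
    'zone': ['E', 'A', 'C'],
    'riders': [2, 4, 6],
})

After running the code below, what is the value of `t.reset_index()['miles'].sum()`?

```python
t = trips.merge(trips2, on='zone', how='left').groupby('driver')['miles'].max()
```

merge on 'zone' (how='left') → 6 rows:
   miles driver zone  mins  riders
0     53    Eli    E    88     2.0
1     50    Eli    A    71     4.0
2     16    Eli    C    29     6.0
3     47    Eli    E     3     2.0
4     11    Eli    D    66     NaN
5     14    Cal    A    28     4.0
group by driver, max of miles:
driver
Cal    14
Eli    53
Name: miles, dtype: int64
reset_index():
  driver  miles
0    Cal     14
1    Eli     53
So sum() = 67.

67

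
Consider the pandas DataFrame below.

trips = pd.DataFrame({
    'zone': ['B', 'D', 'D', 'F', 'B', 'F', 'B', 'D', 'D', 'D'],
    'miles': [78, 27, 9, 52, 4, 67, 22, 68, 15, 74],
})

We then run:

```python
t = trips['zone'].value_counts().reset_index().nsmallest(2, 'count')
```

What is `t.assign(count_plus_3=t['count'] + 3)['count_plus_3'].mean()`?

value_counts of zone:
zone
D    5
B    3
F    2
Name: count, dtype: int64
reset_index():
  zone  count
0    D      5
1    B      3
2    F      2
take 2 rows with smallest count:
  zone  count
2    F      2
1    B      3
add column count_plus_3 = t['count'] + 3:
  zone  count  count_plus_3
2    F      2             5
1    B      3             6
Reading off the mean of column 'count_plus_3', we get 5.5.

5.5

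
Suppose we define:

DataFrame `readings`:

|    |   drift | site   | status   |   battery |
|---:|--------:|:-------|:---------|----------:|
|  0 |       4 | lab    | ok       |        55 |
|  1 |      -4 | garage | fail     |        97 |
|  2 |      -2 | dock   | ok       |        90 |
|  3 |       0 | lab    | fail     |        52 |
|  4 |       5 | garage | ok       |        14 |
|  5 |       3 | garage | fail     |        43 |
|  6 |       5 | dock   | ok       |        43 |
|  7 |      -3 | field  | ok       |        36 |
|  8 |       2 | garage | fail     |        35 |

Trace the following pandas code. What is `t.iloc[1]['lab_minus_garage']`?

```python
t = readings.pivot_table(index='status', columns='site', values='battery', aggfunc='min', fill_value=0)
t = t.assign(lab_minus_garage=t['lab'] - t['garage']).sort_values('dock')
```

41

pivot: rows=status, cols=site, min(battery):
site    dock  field  garage  lab
status                          
fail       0      0      35   52
ok        43     36      14   55
add column lab_minus_garage = t['lab'] - t['garage']:
site    dock  field  garage  lab  lab_minus_garage
status                                            
fail       0      0      35   52                17
ok        43     36      14   55                41
sort by dock:
site    dock  field  garage  lab  lab_minus_garage
status                                            
fail       0      0      35   52                17
ok        43     36      14   55                41
value at position 1, column 'lab_minus_garage' → 41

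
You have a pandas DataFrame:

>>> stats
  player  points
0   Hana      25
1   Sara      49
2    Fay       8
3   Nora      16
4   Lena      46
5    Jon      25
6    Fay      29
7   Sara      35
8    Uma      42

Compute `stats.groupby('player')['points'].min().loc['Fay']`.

group by player, min of points:
player
Fay      8
Hana    25
Jon     25
Lena    46
Nora    16
Sara    35
Uma     42
Name: points, dtype: int64
value at index 'Fay' → 8

8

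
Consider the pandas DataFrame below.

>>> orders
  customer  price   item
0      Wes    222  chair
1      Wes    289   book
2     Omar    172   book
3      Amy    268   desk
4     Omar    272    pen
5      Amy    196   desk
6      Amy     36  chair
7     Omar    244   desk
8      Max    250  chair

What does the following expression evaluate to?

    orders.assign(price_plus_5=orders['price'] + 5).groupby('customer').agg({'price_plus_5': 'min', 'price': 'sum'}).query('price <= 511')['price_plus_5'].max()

add column price_plus_5 = orders['price'] + 5:
  customer  price   item  price_plus_5
0      Wes    222  chair           227
1      Wes    289   book           294
2     Omar    172   book           177
3      Amy    268   desk           273
4     Omar    272    pen           277
5      Amy    196   desk           201
6      Amy     36  chair            41
7     Omar    244   desk           249
8      Max    250  chair           255
group by customer: min(price_plus_5), sum(price):
          price_plus_5  price
customer                     
Amy                 41    500
Max                255    250
Omar               177    688
Wes                227    511
filter rows where price <= 511:
          price_plus_5  price
customer                     
Amy                 41    500
Max                255    250
Wes                227    511

255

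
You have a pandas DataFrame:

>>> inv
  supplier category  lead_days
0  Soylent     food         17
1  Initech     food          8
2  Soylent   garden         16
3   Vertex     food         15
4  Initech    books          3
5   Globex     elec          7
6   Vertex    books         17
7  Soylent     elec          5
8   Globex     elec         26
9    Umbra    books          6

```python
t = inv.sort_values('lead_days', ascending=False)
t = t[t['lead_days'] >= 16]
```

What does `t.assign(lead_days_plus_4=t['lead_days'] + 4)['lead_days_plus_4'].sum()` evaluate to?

sort by lead_days descending:
  supplier category  lead_days
8   Globex     elec         26
0  Soylent     food         17
6   Vertex    books         17
2  Soylent   garden         16
3   Vertex     food         15
1  Initech     food          8
5   Globex     elec          7
9    Umbra    books          6
7  Soylent     elec          5
4  Initech    books          3
filter rows where lead_days >= 16:
  supplier category  lead_days
8   Globex     elec         26
0  Soylent     food         17
6   Vertex    books         17
2  Soylent   garden         16
add column lead_days_plus_4 = t['lead_days'] + 4:
  supplier category  lead_days  lead_days_plus_4
8   Globex     elec         26                30
0  Soylent     food         17                21
6   Vertex    books         17                21
2  Soylent   garden         16                20

92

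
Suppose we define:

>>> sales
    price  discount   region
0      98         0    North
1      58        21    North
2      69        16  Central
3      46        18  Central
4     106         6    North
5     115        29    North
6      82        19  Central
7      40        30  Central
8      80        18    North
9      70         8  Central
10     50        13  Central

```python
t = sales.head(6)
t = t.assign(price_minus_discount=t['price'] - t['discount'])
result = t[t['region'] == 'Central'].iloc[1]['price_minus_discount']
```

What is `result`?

take first 6 rows:
   price  discount   region
0     98         0    North
1     58        21    North
2     69        16  Central
3     46        18  Central
4    106         6    North
5    115        29    North
add column price_minus_discount = t['price'] - t['discount']:
   price  discount   region  price_minus_discount
0     98         0    North                    98
1     58        21    North                    37
2     69        16  Central                    53
3     46        18  Central                    28
4    106         6    North                   100
5    115        29    North                    86
filter rows where region == 'Central':
   price  discount   region  price_minus_discount
2     69        16  Central                    53
3     46        18  Central                    28
Finally, value at position 1, column 'price_minus_discount' = 28.

28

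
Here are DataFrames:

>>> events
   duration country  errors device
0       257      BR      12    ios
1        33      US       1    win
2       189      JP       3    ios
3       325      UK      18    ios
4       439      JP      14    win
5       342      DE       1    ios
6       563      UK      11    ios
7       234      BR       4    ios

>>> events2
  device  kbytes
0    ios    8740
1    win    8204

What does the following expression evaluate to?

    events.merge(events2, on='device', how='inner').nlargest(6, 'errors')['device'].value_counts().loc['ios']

merge on 'device' (how='inner') → 8 rows:
   duration country  errors device  kbytes
0       257      BR      12    ios    8740
1        33      US       1    win    8204
2       189      JP       3    ios    8740
3       325      UK      18    ios    8740
4       439      JP      14    win    8204
5       342      DE       1    ios    8740
6       563      UK      11    ios    8740
7       234      BR       4    ios    8740
take 6 rows with largest errors:
   duration country  errors device  kbytes
3       325      UK      18    ios    8740
4       439      JP      14    win    8204
0       257      BR      12    ios    8740
6       563      UK      11    ios    8740
7       234      BR       4    ios    8740
2       189      JP       3    ios    8740
value_counts of device:
device
ios    5
win    1
Name: count, dtype: int64
The value at index 'ios' is 5.

5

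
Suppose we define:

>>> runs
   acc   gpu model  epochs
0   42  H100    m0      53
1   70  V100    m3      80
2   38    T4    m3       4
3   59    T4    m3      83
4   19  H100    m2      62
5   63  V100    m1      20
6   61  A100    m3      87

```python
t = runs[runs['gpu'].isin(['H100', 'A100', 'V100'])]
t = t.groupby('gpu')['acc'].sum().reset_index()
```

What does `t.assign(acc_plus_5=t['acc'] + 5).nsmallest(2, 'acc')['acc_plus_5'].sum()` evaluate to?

132

filter rows where gpu in ['H100', 'A100', 'V100']:
   acc   gpu model  epochs
0   42  H100    m0      53
1   70  V100    m3      80
4   19  H100    m2      62
5   63  V100    m1      20
6   61  A100    m3      87
group by gpu, sum of acc:
gpu
A100     61
H100     61
V100    133
Name: acc, dtype: int64
reset_index():
    gpu  acc
0  A100   61
1  H100   61
2  V100  133
add column acc_plus_5 = t['acc'] + 5:
    gpu  acc  acc_plus_5
0  A100   61          66
1  H100   61          66
2  V100  133         138
take 2 rows with smallest acc:
    gpu  acc  acc_plus_5
0  A100   61          66
1  H100   61          66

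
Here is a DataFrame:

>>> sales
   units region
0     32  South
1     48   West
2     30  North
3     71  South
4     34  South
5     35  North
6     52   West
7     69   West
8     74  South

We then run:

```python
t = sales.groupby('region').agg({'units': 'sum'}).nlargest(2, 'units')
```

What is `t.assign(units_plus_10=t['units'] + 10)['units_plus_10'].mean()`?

200.0

group by region, sum of units:
        units
region       
North      65
South     211
West      169
take 2 rows with largest units:
        units
region       
South     211
West      169
add column units_plus_10 = t['units'] + 10:
        units  units_plus_10
region                      
South     211            221
West      169            179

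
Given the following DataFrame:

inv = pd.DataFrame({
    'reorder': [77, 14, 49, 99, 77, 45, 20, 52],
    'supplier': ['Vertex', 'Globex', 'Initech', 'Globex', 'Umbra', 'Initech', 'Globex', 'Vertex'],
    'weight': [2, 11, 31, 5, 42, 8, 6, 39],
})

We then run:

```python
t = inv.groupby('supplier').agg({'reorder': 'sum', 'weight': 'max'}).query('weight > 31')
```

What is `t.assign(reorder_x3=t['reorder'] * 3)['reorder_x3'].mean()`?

group by supplier: sum(reorder), max(weight):
          reorder  weight
supplier                 
Globex        133      11
Initech        94      31
Umbra          77      42
Vertex        129      39
filter rows where weight > 31:
          reorder  weight
supplier                 
Umbra          77      42
Vertex        129      39
add column reorder_x3 = t['reorder'] * 3:
          reorder  weight  reorder_x3
supplier                             
Umbra          77      42         231
Vertex        129      39         387
So mean() = 309.0.

309.0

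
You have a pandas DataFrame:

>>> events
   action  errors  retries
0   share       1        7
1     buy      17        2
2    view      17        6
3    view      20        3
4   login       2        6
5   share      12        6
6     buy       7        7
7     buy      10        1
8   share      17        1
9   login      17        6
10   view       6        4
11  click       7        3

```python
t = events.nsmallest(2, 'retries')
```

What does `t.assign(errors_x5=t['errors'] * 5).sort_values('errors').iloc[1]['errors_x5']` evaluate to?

take 2 rows with smallest retries:
  action  errors  retries
7    buy      10        1
8  share      17        1
add column errors_x5 = t['errors'] * 5:
  action  errors  retries  errors_x5
7    buy      10        1         50
8  share      17        1         85
sort by errors:
  action  errors  retries  errors_x5
7    buy      10        1         50
8  share      17        1         85
So iloc[1]['errors_x5'] = 85.

85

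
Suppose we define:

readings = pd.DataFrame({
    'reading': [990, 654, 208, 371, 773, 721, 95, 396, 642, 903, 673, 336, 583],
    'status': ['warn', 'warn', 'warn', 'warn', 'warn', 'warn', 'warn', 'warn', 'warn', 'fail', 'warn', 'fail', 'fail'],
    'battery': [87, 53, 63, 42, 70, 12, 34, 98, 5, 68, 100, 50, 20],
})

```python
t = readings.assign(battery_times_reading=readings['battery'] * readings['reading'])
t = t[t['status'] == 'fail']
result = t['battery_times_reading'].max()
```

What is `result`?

61404

add column battery_times_reading = readings['battery'] * readings['reading']:
    reading status  battery  battery_times_reading
0       990   warn       87                  86130
1       654   warn       53                  34662
2       208   warn       63                  13104
3       371   warn       42                  15582
4       773   warn       70                  54110
5       721   warn       12                   8652
6        95   warn       34                   3230
7       396   warn       98                  38808
8       642   warn        5                   3210
9       903   fail       68                  61404
10      673   warn      100                  67300
11      336   fail       50                  16800
12      583   fail       20                  11660
filter rows where status == 'fail':
    reading status  battery  battery_times_reading
9       903   fail       68                  61404
11      336   fail       50                  16800
12      583   fail       20                  11660
Then the max of column 'battery_times_reading': 61404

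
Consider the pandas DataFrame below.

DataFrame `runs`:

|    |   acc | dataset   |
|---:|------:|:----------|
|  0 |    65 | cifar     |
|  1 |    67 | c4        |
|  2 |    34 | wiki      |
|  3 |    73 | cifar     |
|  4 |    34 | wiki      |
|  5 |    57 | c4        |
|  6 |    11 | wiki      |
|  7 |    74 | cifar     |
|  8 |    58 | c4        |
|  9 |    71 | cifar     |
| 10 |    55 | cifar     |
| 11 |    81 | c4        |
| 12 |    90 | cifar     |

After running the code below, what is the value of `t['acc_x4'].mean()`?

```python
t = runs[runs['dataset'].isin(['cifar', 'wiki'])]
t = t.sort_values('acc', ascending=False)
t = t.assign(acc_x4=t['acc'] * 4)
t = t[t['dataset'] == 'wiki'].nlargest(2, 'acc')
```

filter rows where dataset in ['cifar', 'wiki']:
    acc dataset
0    65   cifar
2    34    wiki
3    73   cifar
4    34    wiki
6    11    wiki
7    74   cifar
9    71   cifar
10   55   cifar
12   90   cifar
sort by acc descending:
    acc dataset
12   90   cifar
7    74   cifar
3    73   cifar
9    71   cifar
0    65   cifar
10   55   cifar
2    34    wiki
4    34    wiki
6    11    wiki
add column acc_x4 = t['acc'] * 4:
    acc dataset  acc_x4
12   90   cifar     360
7    74   cifar     296
3    73   cifar     292
9    71   cifar     284
0    65   cifar     260
10   55   cifar     220
2    34    wiki     136
4    34    wiki     136
6    11    wiki      44
filter rows where dataset == 'wiki':
   acc dataset  acc_x4
2   34    wiki     136
4   34    wiki     136
6   11    wiki      44
take 2 rows with largest acc:
   acc dataset  acc_x4
2   34    wiki     136
4   34    wiki     136
So mean() = 136.0.

136.0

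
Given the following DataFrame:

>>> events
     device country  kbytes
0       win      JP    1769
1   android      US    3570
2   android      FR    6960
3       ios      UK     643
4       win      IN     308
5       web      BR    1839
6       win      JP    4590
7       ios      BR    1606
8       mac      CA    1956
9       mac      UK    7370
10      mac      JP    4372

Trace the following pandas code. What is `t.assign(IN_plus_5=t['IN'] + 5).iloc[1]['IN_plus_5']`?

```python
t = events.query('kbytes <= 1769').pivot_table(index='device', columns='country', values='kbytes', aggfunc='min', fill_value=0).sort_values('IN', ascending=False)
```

5

filter rows where kbytes <= 1769:
  device country  kbytes
0    win      JP    1769
3    ios      UK     643
4    win      IN     308
7    ios      BR    1606
pivot: rows=device, cols=country, min(kbytes):
country    BR   IN    JP   UK
device                       
ios      1606    0     0  643
win         0  308  1769    0
sort by IN descending:
country    BR   IN    JP   UK
device                       
win         0  308  1769    0
ios      1606    0     0  643
add column IN_plus_5 = t['IN'] + 5:
country    BR   IN    JP   UK  IN_plus_5
device                                  
win         0  308  1769    0        313
ios      1606    0     0  643          5
Taking the value at position 1, column 'IN_plus_5' gives 5.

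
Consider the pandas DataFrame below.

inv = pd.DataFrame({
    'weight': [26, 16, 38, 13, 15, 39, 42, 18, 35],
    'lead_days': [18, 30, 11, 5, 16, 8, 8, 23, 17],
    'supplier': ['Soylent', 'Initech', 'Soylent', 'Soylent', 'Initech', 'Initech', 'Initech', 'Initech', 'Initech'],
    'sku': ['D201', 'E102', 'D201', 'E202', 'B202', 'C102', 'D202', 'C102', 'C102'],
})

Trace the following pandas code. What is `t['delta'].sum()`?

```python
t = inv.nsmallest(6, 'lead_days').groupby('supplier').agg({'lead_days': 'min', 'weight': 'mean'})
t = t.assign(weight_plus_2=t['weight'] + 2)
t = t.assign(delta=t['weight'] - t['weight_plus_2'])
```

-4.0

take 6 rows with smallest lead_days:
   weight  lead_days supplier   sku
3      13          5  Soylent  E202
5      39          8  Initech  C102
6      42          8  Initech  D202
2      38         11  Soylent  D201
4      15         16  Initech  B202
8      35         17  Initech  C102
group by supplier: min(lead_days), mean(weight):
          lead_days  weight
supplier                   
Initech           8   32.75
Soylent           5   25.50
add column weight_plus_2 = t['weight'] + 2:
          lead_days  weight  weight_plus_2
supplier                                  
Initech           8   32.75          34.75
Soylent           5   25.50          27.50
add column delta = t['weight'] - t['weight_plus_2']:
          lead_days  weight  weight_plus_2  delta
supplier                                         
Initech           8   32.75          34.75   -2.0
Soylent           5   25.50          27.50   -2.0
So sum() = -4.0.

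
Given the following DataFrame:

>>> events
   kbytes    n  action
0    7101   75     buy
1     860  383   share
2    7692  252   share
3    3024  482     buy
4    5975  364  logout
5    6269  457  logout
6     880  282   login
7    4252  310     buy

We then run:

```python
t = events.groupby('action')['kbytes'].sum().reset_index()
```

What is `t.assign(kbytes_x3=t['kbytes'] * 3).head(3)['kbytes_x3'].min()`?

group by action, sum of kbytes:
action
buy       14377
login       880
logout    12244
share      8552
Name: kbytes, dtype: int64
reset_index():
   action  kbytes
0     buy   14377
1   login     880
2  logout   12244
3   share    8552
add column kbytes_x3 = t['kbytes'] * 3:
   action  kbytes  kbytes_x3
0     buy   14377      43131
1   login     880       2640
2  logout   12244      36732
3   share    8552      25656
take first 3 rows:
   action  kbytes  kbytes_x3
0     buy   14377      43131
1   login     880       2640
2  logout   12244      36732

2640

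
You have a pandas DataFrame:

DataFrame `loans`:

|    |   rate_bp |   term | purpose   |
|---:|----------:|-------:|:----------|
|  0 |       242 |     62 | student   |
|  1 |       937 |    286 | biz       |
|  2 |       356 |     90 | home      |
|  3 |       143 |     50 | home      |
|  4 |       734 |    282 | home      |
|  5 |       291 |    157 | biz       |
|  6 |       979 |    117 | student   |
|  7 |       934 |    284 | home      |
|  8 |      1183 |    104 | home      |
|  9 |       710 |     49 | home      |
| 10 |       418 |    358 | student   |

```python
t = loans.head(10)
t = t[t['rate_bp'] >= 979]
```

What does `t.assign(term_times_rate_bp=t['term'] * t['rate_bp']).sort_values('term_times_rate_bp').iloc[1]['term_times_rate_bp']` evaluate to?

take first 10 rows:
   rate_bp  term  purpose
0      242    62  student
1      937   286      biz
2      356    90     home
3      143    50     home
4      734   282     home
5      291   157      biz
6      979   117  student
7      934   284     home
8     1183   104     home
9      710    49     home
filter rows where rate_bp >= 979:
   rate_bp  term  purpose
6      979   117  student
8     1183   104     home
add column term_times_rate_bp = t['term'] * t['rate_bp']:
   rate_bp  term  purpose  term_times_rate_bp
6      979   117  student              114543
8     1183   104     home              123032
sort by term_times_rate_bp:
   rate_bp  term  purpose  term_times_rate_bp
6      979   117  student              114543
8     1183   104     home              123032
So iloc[1]['term_times_rate_bp'] = 123032.

123032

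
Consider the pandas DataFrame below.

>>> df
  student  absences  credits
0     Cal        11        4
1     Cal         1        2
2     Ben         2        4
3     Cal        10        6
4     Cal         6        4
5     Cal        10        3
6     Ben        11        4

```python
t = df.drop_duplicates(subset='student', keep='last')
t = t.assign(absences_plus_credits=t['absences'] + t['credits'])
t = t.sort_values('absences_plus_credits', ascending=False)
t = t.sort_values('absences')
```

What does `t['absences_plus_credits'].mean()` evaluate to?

drop duplicate student (keep=last):
  student  absences  credits
5     Cal        10        3
6     Ben        11        4
add column absences_plus_credits = t['absences'] + t['credits']:
  student  absences  credits  absences_plus_credits
5     Cal        10        3                     13
6     Ben        11        4                     15
sort by absences_plus_credits descending:
  student  absences  credits  absences_plus_credits
6     Ben        11        4                     15
5     Cal        10        3                     13
sort by absences:
  student  absences  credits  absences_plus_credits
5     Cal        10        3                     13
6     Ben        11        4                     15
Finally, mean of column 'absences_plus_credits' = 14.0.

14.0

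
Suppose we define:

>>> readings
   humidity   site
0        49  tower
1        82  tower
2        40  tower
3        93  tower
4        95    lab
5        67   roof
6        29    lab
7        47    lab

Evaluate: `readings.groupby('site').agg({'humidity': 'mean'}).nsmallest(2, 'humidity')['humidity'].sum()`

123.0

group by site, mean of humidity:
       humidity
site           
lab        57.0
roof       67.0
tower      66.0
take 2 rows with smallest humidity:
       humidity
site           
lab        57.0
tower      66.0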